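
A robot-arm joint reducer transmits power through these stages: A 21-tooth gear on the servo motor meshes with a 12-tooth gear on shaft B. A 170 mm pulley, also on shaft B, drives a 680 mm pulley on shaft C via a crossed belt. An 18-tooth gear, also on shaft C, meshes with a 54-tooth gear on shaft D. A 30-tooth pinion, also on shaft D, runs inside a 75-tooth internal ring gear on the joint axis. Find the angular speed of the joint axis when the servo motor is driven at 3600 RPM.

gear mesh 12/21 = 0.57143 → 3600/0.57143 = 6300 RPM
belt 680/170 = 4 → 6300/4 = 1575 RPM
gear mesh 54/18 = 3 → 1575/3 = 525 RPM
internal gear 75/30 = 2.5 → 525/2.5 = 210 RPM

210 RPM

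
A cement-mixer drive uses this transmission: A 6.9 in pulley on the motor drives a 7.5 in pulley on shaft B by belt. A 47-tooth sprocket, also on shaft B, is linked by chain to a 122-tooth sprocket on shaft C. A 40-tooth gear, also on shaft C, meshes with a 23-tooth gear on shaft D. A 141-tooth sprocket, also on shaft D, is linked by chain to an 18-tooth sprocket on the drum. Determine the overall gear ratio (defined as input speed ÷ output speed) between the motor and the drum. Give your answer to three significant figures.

0.207

Each stage contributes driven/driver: belt 7.5/6.9 = 1.087, chain 122/47 = 2.5957, gear mesh 23/40 = 0.575, chain 18/141 = 0.12766.
Overall: 1.087 × 2.5957 × 0.575 × 0.12766 = 0.20711.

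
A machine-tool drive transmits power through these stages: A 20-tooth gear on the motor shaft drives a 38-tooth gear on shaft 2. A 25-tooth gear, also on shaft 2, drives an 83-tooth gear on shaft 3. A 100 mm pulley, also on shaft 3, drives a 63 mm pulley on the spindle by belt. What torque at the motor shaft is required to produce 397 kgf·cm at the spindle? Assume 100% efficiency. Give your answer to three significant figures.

99.9 kgf·cm

Overall ratio R = 1.9 × 3.32 × 0.63 = 3.974.
Input torque = output torque / R = 397 / 3.974 = 99.898 kgf·cm.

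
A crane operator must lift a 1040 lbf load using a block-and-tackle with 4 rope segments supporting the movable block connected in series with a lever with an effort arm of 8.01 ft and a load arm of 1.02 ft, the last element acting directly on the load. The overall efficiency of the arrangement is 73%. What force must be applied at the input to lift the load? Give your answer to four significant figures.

Block-and-tackle MA = number of supporting rope parts = 4.
Lever MA = effort arm / load arm = 8.01/1.02 = 7.8529.
Combined ideal MA = 4 × 7.8529 = 31.412.
Actual MA = 31.412 × 0.73 = 22.931.
Effort = load / actual MA = 1040 / 22.931 = 45.354 lbf.

45.35 lbf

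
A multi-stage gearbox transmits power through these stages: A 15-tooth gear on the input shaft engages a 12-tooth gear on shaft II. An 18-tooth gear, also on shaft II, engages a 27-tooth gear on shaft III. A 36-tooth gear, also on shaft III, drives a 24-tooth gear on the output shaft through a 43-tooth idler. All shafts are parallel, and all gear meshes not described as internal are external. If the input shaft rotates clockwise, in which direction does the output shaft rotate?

clockwise

the input shaft → shaft II: external mesh, 1 reversal → CCW.
shaft II → shaft III: external mesh, 1 reversal → CW.
shaft III → the output shaft: driver → idler → driven is 2 external meshes, 2 reversals → CW.
4 reversals in total — an even number — so the output shaft turns the same way as the input shaft.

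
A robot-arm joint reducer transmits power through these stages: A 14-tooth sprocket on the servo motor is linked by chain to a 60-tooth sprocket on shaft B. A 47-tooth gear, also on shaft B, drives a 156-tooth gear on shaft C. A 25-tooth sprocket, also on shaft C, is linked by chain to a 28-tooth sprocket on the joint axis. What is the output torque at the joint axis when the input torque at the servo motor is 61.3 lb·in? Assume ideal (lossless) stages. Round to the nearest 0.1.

976.6 lb·in

After the chain (60/14): 61.3 × 4.2857 = 262.71 lb·in
After the gear mesh (156/47): 262.71 × 3.3191 = 871.99 lb·in
After the chain (28/25): 871.99 × 1.12 = 976.63 lb·in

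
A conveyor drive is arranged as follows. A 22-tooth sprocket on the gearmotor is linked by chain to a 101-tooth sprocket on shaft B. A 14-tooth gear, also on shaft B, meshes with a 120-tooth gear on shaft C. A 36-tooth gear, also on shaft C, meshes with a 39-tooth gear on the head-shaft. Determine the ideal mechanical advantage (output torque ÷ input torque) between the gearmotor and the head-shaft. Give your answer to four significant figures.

42.63

Each stage contributes driven/driver: chain 101/22 = 4.5909, gear mesh 120/14 = 8.5714, gear mesh 39/36 = 1.0833.
Overall: 4.5909 × 8.5714 × 1.0833 = 42.63.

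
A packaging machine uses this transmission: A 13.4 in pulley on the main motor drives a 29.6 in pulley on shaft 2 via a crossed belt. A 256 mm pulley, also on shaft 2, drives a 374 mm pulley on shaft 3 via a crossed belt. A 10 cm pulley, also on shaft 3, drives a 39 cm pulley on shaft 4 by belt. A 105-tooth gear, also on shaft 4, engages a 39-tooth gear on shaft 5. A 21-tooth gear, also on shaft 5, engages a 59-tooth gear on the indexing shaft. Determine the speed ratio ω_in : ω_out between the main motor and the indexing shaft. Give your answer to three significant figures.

Each stage contributes driven/driver: belt 29.6/13.4 = 2.209, belt 374/256 = 1.4609, belt 39/10 = 3.9, gear mesh 39/105 = 0.37143, gear mesh 59/21 = 2.8095.
Overall: 2.209 × 1.4609 × 3.9 × 0.37143 × 2.8095 = 13.134.

13.1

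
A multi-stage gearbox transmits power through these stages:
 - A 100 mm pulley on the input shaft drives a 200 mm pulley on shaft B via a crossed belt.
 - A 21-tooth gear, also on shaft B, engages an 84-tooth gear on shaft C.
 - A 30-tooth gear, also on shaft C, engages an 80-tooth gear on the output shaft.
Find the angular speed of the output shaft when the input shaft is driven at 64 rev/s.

the input shaft → shaft B (belt, 200/100): 64 ÷ 2 = 32 rev/s
shaft B → shaft C (gear mesh, 84/21): 32 ÷ 4 = 8 rev/s
shaft C → the output shaft (gear mesh, 80/30): 8 ÷ 2.6667 = 3 rev/s

3 rev/s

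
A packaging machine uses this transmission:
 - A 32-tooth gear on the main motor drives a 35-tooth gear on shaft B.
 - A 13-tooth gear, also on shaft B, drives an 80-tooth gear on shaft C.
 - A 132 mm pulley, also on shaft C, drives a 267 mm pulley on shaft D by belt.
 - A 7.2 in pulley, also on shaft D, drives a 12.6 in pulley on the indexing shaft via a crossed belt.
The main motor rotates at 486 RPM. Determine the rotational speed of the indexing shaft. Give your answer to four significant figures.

20.40 RPM

the main motor → shaft B (gear mesh, 35/32): 486 ÷ 1.0938 = 444.34 RPM
shaft B → shaft C (gear mesh, 80/13): 444.34 ÷ 6.1538 = 72.206 RPM
shaft C → shaft D (belt, 267/132): 72.206 ÷ 2.0227 = 35.697 RPM
shaft D → the indexing shaft (belt, 12.6/7.2): 35.697 ÷ 1.75 = 20.398 RPM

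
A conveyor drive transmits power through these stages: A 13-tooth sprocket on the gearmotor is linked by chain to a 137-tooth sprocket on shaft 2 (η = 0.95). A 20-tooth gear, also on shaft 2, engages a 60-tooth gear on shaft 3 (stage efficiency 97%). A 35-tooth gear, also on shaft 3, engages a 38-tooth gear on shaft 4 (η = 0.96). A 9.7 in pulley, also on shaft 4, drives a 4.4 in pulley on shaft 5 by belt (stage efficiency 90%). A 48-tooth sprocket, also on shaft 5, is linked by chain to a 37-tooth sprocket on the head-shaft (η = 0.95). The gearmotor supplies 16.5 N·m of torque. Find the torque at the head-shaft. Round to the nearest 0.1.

149.8 N·m

chain 137/13 = 10.538 → τ = 16.5·10.538·0.95 = 165.19 N·m
gear mesh 60/20 = 3 → τ = 165.19·3·0.97 = 480.7 N·m
gear mesh 38/35 = 1.0857 → τ = 480.7·1.0857·0.96 = 501.03 N·m
belt 4.4/9.7 = 0.45361 → τ = 501.03·0.45361·0.90 = 204.54 N·m
chain 37/48 = 0.77083 → τ = 204.54·0.77083·0.95 = 149.79 N·m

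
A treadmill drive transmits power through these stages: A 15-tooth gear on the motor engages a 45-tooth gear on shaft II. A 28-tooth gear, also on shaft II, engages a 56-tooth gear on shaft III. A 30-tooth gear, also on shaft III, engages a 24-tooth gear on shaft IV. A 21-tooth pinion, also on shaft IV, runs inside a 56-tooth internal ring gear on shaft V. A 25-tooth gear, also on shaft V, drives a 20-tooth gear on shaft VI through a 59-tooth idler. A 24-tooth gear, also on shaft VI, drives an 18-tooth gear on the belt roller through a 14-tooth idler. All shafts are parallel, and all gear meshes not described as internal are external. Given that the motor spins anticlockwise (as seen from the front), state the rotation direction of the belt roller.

clockwise

the motor → shaft II: external mesh, 1 reversal → CW.
shaft II → shaft III: external mesh, 1 reversal → CCW.
shaft III → shaft IV: external mesh, 1 reversal → CW.
shaft IV → shaft V: internal mesh, same direction → CW.
shaft V → shaft VI: driver → idler → driven is 2 external meshes, 2 reversals → CW.
shaft VI → the belt roller: driver → idler → driven is 2 external meshes, 2 reversals → CW.
7 reversals in total — an odd number — so the belt roller turns opposite to the motor.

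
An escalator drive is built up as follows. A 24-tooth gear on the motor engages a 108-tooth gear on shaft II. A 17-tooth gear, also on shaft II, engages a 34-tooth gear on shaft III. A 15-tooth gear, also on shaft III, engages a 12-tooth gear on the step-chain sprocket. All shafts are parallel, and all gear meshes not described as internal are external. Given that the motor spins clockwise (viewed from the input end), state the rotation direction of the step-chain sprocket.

the motor → shaft II: external mesh, 1 reversal → CCW.
shaft II → shaft III: external mesh, 1 reversal → CW.
shaft III → the step-chain sprocket: external mesh, 1 reversal → CCW.
3 reversals in total — an odd number — so the step-chain sprocket turns opposite to the motor.

anticlockwise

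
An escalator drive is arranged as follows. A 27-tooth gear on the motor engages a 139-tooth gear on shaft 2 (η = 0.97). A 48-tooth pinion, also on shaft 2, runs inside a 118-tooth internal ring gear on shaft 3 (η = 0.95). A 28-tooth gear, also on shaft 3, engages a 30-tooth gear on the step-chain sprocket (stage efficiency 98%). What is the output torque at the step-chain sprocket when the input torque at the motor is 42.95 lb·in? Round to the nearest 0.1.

525.9 lb·in

gear mesh 139/27 = 5.1481 → τ = 42.95·5.1481·0.97 = 214.48 lb·in
internal gear 118/48 = 2.4583 → τ = 214.48·2.4583·0.95 = 500.9 lb·in
gear mesh 30/28 = 1.0714 → τ = 500.9·1.0714·0.98 = 525.94 lb·in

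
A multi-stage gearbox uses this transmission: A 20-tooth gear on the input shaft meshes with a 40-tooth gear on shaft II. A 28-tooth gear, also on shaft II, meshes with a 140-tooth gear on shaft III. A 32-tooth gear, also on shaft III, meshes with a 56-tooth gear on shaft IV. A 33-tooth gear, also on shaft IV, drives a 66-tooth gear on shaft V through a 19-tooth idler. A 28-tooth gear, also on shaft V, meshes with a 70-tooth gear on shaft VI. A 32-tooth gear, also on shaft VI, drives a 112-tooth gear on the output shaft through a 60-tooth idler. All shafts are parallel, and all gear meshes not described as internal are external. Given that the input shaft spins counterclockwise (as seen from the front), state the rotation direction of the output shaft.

the input shaft → shaft II: external mesh, 1 reversal → CW.
shaft II → shaft III: external mesh, 1 reversal → CCW.
shaft III → shaft IV: external mesh, 1 reversal → CW.
shaft IV → shaft V: driver → idler → driven is 2 external meshes, 2 reversals → CW.
shaft V → shaft VI: external mesh, 1 reversal → CCW.
shaft VI → the output shaft: driver → idler → driven is 2 external meshes, 2 reversals → CCW.
8 reversals in total — an even number — so the output shaft turns the same way as the input shaft.

counterclockwise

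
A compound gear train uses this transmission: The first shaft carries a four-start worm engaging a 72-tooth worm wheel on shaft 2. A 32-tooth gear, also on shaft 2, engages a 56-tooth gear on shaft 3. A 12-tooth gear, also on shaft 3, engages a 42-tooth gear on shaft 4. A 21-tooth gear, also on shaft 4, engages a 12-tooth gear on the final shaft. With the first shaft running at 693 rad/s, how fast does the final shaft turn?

the first shaft → shaft 2 (worm, 72/4): 693 ÷ 18 = 38.5 rad/s
shaft 2 → shaft 3 (gear mesh, 56/32): 38.5 ÷ 1.75 = 22 rad/s
shaft 3 → shaft 4 (gear mesh, 42/12): 22 ÷ 3.5 = 6.2857 rad/s
shaft 4 → the final shaft (gear mesh, 12/21): 6.2857 ÷ 0.57143 = 11 rad/s

11 rad/s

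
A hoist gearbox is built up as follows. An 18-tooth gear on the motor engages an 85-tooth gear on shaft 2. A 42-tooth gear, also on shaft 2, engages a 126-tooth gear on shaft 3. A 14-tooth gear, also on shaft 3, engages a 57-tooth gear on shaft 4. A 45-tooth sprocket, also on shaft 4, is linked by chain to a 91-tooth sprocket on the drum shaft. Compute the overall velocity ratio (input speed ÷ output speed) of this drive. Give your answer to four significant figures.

Each stage contributes driven/driver: gear mesh 85/18 = 4.7222, gear mesh 126/42 = 3, gear mesh 57/14 = 4.0714, chain 91/45 = 2.0222.
Overall: 4.7222 × 3 × 4.0714 × 2.0222 = 116.64.

116.6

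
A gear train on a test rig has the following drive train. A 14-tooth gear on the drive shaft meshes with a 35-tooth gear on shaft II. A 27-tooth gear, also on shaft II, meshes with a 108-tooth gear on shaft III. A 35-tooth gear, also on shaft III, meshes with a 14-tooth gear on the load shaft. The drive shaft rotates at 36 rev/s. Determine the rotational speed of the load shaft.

9 rev/s

the drive shaft → shaft II (gear mesh, 35/14): 36 ÷ 2.5 = 14.4 rev/s
shaft II → shaft III (gear mesh, 108/27): 14.4 ÷ 4 = 3.6 rev/s
shaft III → the load shaft (gear mesh, 14/35): 3.6 ÷ 0.4 = 9 rev/s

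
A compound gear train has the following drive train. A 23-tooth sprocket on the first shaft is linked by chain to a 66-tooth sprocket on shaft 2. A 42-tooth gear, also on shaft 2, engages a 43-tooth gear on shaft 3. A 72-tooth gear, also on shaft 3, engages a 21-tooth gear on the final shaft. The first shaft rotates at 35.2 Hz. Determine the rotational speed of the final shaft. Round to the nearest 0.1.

Chain: ratio = 66/23 = 2.8696, so shaft 2 turns at 35.2 / 2.8696 = 12.267 Hz.
Gear mesh: ratio = 43/42 = 1.0238, so shaft 3 turns at 12.267 / 1.0238 = 11.981 Hz.
Gear mesh: ratio = 21/72 = 0.29167, so the final shaft turns at 11.981 / 0.29167 = 41.079 Hz.

41.1 Hz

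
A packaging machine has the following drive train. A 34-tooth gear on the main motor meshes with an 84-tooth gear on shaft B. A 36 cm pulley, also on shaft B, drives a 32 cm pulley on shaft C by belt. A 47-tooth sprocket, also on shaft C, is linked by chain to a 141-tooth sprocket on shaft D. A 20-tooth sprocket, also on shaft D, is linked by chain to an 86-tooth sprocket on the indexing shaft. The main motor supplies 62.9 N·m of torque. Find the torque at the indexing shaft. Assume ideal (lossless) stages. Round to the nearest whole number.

Gear mesh: ratio = 84/34 = 2.4706; torque at shaft B = 62.9 × 2.4706 = 155.4 N·m.
Belt: ratio = 32/36 = 0.88889; torque at shaft C = 155.4 × 0.88889 = 138.13 N·m.
Chain: ratio = 141/47 = 3; torque at shaft D = 138.13 × 3 = 414.4 N·m.
Chain: ratio = 86/20 = 4.3; torque at the indexing shaft = 414.4 × 4.3 = 1781.9 N·m.

1782 N·m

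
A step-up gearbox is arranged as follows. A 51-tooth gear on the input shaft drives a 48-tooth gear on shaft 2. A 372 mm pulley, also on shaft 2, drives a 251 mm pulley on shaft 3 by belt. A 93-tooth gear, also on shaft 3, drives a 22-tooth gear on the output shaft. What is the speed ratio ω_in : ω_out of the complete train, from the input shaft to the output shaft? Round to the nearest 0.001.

0.150

Each stage contributes driven/driver: gear mesh 48/51 = 0.94118, belt 251/372 = 0.67473, gear mesh 22/93 = 0.23656.
Overall: 0.94118 × 0.67473 × 0.23656 = 0.15022.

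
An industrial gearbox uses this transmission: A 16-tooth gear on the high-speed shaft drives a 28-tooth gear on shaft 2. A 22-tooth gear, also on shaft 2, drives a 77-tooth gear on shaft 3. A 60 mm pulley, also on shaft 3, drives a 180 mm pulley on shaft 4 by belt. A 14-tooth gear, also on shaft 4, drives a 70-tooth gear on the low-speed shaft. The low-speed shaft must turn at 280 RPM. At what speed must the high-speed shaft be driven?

25725 RPM

Overall ratio R = 1.75 × 3.5 × 3 × 5 = 91.875.
Required input speed = output speed × R = 280 × 91.875 = 25725 RPM.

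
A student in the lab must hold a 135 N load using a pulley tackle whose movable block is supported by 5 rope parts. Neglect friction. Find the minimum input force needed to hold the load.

Block-and-tackle MA = number of supporting rope parts = 5.
Effort = load / MA = 135 / 5 = 27 N.

27 N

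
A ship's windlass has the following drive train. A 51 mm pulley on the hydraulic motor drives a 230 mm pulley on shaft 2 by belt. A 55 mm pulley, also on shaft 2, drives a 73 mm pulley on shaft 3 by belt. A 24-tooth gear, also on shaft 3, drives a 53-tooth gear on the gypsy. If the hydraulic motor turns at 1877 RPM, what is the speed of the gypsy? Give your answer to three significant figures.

the hydraulic motor → shaft 2 (belt, 230/51): 1877 ÷ 4.5098 = 416.2 RPM
shaft 2 → shaft 3 (belt, 73/55): 416.2 ÷ 1.3273 = 313.58 RPM
shaft 3 → the gypsy (gear mesh, 53/24): 313.58 ÷ 2.2083 = 142 RPM

142 RPM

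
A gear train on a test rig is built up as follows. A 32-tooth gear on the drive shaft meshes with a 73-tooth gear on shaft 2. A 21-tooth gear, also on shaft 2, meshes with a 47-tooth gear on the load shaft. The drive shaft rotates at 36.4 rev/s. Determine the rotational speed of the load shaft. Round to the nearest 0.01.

7.13 rev/s

gear mesh 73/32 = 2.2812 → 36.4/2.2812 = 15.956 rev/s
gear mesh 47/21 = 2.2381 → 15.956/2.2381 = 7.1294 rev/s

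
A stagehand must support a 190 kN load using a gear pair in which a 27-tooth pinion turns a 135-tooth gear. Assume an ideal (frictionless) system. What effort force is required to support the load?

38 kN

Gear pair MA = 135/27 = 5.
Effort = load / MA = 190 / 5 = 38 kN.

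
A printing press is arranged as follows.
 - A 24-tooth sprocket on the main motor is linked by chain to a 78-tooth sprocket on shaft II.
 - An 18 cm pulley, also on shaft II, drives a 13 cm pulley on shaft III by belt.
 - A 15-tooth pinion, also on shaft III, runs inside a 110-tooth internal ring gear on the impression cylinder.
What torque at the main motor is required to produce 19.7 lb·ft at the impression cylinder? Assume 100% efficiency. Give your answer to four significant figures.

Overall ratio R = 3.25 × 0.72222 × 7.3333 = 17.213.
Input torque = output torque / R = 19.7 / 17.213 = 1.1445 lb·ft.

1.144 lb·ft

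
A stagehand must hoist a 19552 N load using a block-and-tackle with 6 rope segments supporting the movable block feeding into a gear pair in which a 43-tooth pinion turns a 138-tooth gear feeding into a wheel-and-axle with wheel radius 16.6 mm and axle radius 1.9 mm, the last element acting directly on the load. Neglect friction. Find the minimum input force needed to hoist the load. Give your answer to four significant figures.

Block-and-tackle MA = number of supporting rope parts = 6.
Gear pair MA = 138/43 = 3.2093.
Wheel-and-axle MA = R/r = 16.6/1.9 = 8.7368.
Combined ideal MA = 6 × 3.2093 × 8.7368 = 168.24.
Effort = load / MA = 19552 / 168.24 = 116.22 N.

116.2 N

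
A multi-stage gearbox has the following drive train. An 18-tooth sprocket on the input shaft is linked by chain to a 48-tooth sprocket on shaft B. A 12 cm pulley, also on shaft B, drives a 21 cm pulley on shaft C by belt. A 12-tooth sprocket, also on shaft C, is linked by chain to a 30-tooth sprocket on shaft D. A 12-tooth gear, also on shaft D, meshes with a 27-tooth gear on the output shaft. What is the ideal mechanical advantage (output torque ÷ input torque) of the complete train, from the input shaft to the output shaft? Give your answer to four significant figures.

Each stage contributes driven/driver: chain 48/18 = 2.6667, belt 21/12 = 1.75, chain 30/12 = 2.5, gear mesh 27/12 = 2.25.
Overall: 2.6667 × 1.75 × 2.5 × 2.25 = 26.25.

26.25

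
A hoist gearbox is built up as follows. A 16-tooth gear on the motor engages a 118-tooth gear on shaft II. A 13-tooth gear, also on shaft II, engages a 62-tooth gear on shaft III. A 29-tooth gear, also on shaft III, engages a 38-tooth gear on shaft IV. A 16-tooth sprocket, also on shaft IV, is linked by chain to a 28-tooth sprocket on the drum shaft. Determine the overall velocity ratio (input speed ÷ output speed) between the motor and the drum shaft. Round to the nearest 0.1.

Each stage contributes driven/driver: gear mesh 118/16 = 7.375, gear mesh 62/13 = 4.7692, gear mesh 38/29 = 1.3103, chain 28/16 = 1.75.
Overall: 7.375 × 4.7692 × 1.3103 × 1.75 = 80.656.

80.7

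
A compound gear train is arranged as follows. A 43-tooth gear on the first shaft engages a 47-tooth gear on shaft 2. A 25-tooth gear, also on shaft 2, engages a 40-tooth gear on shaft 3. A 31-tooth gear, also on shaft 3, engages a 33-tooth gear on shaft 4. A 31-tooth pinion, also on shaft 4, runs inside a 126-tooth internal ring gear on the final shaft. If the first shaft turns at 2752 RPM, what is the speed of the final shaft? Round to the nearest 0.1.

363.7 RPM

the first shaft → shaft 2 (gear mesh, 47/43): 2752 ÷ 1.093 = 2517.8 RPM
shaft 2 → shaft 3 (gear mesh, 40/25): 2517.8 ÷ 1.6 = 1573.6 RPM
shaft 3 → shaft 4 (gear mesh, 33/31): 1573.6 ÷ 1.0645 = 1478.2 RPM
shaft 4 → the final shaft (internal gear, 126/31): 1478.2 ÷ 4.0645 = 363.7 RPM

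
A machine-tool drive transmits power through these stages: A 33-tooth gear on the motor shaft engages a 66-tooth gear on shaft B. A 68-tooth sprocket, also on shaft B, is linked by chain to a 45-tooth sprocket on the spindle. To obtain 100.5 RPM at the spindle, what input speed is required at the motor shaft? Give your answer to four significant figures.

Overall ratio R = 2 × 0.66176 = 1.3235.
Required input speed = output speed × R = 100.5 × 1.3235 = 133.01 RPM.

133.0 RPM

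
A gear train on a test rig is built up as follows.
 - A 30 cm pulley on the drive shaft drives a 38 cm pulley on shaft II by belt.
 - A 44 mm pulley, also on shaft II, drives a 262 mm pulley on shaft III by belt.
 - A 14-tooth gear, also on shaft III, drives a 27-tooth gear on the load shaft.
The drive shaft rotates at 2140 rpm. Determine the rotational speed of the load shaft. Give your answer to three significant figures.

belt 38/30 = 1.2667 → 2140/1.2667 = 1689.5 rpm
belt 262/44 = 5.9545 → 1689.5/5.9545 = 283.73 rpm
gear mesh 27/14 = 1.9286 → 283.73/1.9286 = 147.12 rpm

147 rpm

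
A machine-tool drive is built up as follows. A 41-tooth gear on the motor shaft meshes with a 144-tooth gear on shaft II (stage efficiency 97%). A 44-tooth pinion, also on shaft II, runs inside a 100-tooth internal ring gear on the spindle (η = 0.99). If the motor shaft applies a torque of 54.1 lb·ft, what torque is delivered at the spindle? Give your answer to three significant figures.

gear mesh 144/41 = 3.5122 → τ = 54.1·3.5122·0.97 = 184.31 lb·ft
internal gear 100/44 = 2.2727 → τ = 184.31·2.2727·0.99 = 414.7 lb·ft

415 lb·ft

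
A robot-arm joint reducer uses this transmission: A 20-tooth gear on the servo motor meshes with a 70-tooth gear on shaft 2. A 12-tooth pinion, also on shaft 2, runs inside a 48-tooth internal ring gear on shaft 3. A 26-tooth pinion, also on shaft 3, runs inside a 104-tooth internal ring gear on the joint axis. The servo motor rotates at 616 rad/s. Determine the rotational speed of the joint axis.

gear mesh 70/20 = 3.5 → 616/3.5 = 176 rad/s
internal gear 48/12 = 4 → 176/4 = 44 rad/s
internal gear 104/26 = 4 → 44/4 = 11 rad/s

11 rad/s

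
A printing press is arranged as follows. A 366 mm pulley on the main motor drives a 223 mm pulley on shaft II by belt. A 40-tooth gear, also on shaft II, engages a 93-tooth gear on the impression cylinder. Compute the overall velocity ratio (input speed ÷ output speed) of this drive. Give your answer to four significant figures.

1.417

Each stage contributes driven/driver: belt 223/366 = 0.60929, gear mesh 93/40 = 2.325.
Overall: 0.60929 × 2.325 = 1.4166.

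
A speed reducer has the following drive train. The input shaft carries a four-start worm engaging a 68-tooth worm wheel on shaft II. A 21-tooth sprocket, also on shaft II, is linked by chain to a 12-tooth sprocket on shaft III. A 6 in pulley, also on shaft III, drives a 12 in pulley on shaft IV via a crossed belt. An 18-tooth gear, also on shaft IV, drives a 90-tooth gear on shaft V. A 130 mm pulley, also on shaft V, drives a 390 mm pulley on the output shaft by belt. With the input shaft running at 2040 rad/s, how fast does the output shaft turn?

Worm: ratio = 68/4 = 17, so shaft II turns at 2040 / 17 = 120 rad/s.
Chain: ratio = 12/21 = 0.57143, so shaft III turns at 120 / 0.57143 = 210 rad/s.
Belt: ratio = 12/6 = 2, so shaft IV turns at 210 / 2 = 105 rad/s.
Gear mesh: ratio = 90/18 = 5, so shaft V turns at 105 / 5 = 21 rad/s.
Belt: ratio = 390/130 = 3, so the output shaft turns at 21 / 3 = 7 rad/s.

7 rad/s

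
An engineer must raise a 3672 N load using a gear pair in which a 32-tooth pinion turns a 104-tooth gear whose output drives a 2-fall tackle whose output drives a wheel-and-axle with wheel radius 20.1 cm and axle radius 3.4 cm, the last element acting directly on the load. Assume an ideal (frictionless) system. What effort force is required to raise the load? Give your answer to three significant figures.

Gear pair MA = 104/32 = 3.25.
Block-and-tackle MA = number of supporting rope parts = 2.
Wheel-and-axle MA = R/r = 20.1/3.4 = 5.9118.
Combined ideal MA = 3.25 × 2 × 5.9118 = 38.426.
Effort = load / MA = 3672 / 38.426 = 95.559 N.

95.6 N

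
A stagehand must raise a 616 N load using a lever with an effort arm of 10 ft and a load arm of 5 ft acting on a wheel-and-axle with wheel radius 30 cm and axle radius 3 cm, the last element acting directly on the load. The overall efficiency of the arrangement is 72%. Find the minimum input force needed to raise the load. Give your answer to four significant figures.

42.78 N

Lever MA = effort arm / load arm = 10/5 = 2.
Wheel-and-axle MA = R/r = 30/3 = 10.
Combined ideal MA = 2 × 10 = 20.
Actual MA = 20 × 0.72 = 14.4.
Effort = load / actual MA = 616 / 14.4 = 42.778 N.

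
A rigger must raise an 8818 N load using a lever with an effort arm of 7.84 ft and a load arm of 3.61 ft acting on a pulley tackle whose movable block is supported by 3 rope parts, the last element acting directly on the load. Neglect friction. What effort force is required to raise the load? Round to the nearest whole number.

1353 N

Lever MA = effort arm / load arm = 7.84/3.61 = 2.1717.
Block-and-tackle MA = number of supporting rope parts = 3.
Combined ideal MA = 2.1717 × 3 = 6.5152.
Effort = load / MA = 8818 / 6.5152 = 1353.4 N.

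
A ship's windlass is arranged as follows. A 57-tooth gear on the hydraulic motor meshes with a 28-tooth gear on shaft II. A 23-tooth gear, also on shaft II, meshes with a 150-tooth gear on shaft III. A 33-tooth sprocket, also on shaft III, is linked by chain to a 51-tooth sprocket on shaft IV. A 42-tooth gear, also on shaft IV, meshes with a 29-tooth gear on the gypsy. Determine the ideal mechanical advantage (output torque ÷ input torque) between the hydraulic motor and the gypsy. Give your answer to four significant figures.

3.419

Each stage contributes driven/driver: gear mesh 28/57 = 0.49123, gear mesh 150/23 = 6.5217, chain 51/33 = 1.5455, gear mesh 29/42 = 0.69048.
Overall: 0.49123 × 6.5217 × 1.5455 × 0.69048 = 3.4186.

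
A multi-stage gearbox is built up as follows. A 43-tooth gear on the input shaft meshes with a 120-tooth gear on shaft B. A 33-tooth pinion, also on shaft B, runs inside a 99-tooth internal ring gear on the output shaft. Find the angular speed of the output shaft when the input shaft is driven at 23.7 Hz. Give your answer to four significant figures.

the input shaft → shaft B (gear mesh, 120/43): 23.7 ÷ 2.7907 = 8.4925 Hz
shaft B → the output shaft (internal gear, 99/33): 8.4925 ÷ 3 = 2.8308 Hz

2.831 Hz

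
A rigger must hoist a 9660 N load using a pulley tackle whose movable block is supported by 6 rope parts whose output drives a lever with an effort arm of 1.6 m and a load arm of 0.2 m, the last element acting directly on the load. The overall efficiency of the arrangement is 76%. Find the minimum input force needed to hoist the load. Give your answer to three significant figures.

Block-and-tackle MA = number of supporting rope parts = 6.
Lever MA = effort arm / load arm = 1.6/0.2 = 8.
Combined ideal MA = 6 × 8 = 48.
Actual MA = 48 × 0.76 = 36.48.
Effort = load / actual MA = 9660 / 36.48 = 264.8 N.

265 N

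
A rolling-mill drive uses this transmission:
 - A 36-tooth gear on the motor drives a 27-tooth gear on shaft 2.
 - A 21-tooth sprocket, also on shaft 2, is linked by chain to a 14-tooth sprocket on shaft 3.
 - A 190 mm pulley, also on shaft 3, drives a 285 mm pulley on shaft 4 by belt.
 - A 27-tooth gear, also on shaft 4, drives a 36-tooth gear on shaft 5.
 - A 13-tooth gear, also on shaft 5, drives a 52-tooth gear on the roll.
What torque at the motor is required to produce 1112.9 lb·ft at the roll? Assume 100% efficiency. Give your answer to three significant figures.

278 lb·ft

Overall ratio R = 0.75 × 0.66667 × 1.5 × 1.3333 × 4 = 4.
Input torque = output torque / R = 1112.9 / 4 = 278.23 lb·ft.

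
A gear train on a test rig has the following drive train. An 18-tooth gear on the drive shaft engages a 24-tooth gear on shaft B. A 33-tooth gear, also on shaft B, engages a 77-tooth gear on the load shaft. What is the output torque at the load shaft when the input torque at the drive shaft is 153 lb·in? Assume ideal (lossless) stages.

After the gear mesh (24/18): 153 × 1.3333 = 204 lb·in
After the gear mesh (77/33): 204 × 2.3333 = 476 lb·in

476 lb·in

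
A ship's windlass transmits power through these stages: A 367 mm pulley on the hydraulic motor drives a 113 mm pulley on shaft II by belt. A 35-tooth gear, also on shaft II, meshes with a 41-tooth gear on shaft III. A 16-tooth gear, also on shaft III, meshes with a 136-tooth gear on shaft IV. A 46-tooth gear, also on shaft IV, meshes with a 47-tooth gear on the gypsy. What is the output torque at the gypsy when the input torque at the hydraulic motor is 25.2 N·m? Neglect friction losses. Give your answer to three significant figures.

After the belt (113/367): 25.2 × 0.3079 = 7.7591 N·m
After the gear mesh (41/35): 7.7591 × 1.1714 = 9.0893 N·m
After the gear mesh (136/16): 9.0893 × 8.5 = 77.259 N·m
After the gear mesh (47/46): 77.259 × 1.0217 = 78.938 N·m

78.9 N·m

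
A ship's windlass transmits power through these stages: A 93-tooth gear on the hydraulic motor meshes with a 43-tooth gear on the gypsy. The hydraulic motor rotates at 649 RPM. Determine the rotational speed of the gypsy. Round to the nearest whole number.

1404 RPM

the hydraulic motor → the gypsy (gear mesh, 43/93): 649 ÷ 0.46237 = 1403.7 RPM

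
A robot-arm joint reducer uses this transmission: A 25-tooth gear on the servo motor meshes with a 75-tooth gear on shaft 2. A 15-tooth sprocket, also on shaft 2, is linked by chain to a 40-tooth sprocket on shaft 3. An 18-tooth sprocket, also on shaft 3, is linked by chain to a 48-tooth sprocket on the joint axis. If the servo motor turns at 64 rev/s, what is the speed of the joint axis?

gear mesh 75/25 = 3 → 64/3 = 21.333 rev/s
chain 40/15 = 2.6667 → 21.333/2.6667 = 8 rev/s
chain 48/18 = 2.6667 → 8/2.6667 = 3 rev/s

3 rev/s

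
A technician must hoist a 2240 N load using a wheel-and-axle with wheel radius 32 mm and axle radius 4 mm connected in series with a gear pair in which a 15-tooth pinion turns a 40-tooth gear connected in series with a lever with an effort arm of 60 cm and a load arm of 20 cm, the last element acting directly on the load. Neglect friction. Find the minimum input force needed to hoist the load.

35 N

Wheel-and-axle MA = R/r = 32/4 = 8.
Gear pair MA = 40/15 = 2.6667.
Lever MA = effort arm / load arm = 60/20 = 3.
Combined ideal MA = 8 × 2.6667 × 3 = 64.
Effort = load / MA = 2240 / 64 = 35 N.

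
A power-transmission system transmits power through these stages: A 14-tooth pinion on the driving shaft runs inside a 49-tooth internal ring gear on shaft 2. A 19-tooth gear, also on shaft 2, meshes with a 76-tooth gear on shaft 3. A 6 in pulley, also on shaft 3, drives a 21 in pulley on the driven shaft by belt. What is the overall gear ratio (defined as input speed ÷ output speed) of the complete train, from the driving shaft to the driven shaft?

49

Each stage contributes driven/driver: internal gear 49/14 = 3.5, gear mesh 76/19 = 4, belt 21/6 = 3.5.
Overall: 3.5 × 4 × 3.5 = 49.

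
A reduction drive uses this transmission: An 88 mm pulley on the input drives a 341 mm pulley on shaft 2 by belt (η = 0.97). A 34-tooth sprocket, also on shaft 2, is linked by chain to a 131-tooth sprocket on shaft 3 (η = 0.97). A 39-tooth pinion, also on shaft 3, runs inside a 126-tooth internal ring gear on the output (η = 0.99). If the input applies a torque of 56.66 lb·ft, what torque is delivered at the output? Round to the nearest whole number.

After the belt (341/88): 56.66 × 3.875 × 0.97 = 212.97 lb·ft
After the chain (131/34): 212.97 × 3.8529 × 0.97 = 795.95 lb·ft
After the internal gear (126/39): 795.95 × 3.2308 × 0.99 = 2545.8 lb·ft

2546 lb·ft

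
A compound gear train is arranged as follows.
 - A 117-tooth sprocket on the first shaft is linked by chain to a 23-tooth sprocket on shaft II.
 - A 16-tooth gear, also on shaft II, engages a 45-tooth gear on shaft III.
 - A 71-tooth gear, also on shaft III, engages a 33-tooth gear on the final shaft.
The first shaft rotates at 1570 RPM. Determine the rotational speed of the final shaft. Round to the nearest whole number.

Chain: ratio = 23/117 = 0.19658, so shaft II turns at 1570 / 0.19658 = 7986.5 RPM.
Gear mesh: ratio = 45/16 = 2.8125, so shaft III turns at 7986.5 / 2.8125 = 2839.7 RPM.
Gear mesh: ratio = 33/71 = 0.46479, so the final shaft turns at 2839.7 / 0.46479 = 6109.6 RPM.

6110 RPM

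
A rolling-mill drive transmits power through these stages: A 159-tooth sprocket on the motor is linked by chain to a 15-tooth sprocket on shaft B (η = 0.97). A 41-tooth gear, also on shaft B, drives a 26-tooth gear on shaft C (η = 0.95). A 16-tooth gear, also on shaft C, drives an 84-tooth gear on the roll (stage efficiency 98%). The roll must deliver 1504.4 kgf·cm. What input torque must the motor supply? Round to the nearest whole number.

Overall ratio R = 0.09434 × 0.63415 × 5.25 = 0.31408; overall efficiency η = 0.97 × 0.95 × 0.98 = 0.9031.
Input torque = output torque / (R × η) = 1504.4 / (0.31408 × 0.9031) = 5303.9 kgf·cm.

5304 kgf·cm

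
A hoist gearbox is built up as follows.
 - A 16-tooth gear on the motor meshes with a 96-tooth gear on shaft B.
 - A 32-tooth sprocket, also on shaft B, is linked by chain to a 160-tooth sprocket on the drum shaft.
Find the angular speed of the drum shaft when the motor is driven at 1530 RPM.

the motor → shaft B (gear mesh, 96/16): 1530 ÷ 6 = 255 RPM
shaft B → the drum shaft (chain, 160/32): 255 ÷ 5 = 51 RPM

51 RPM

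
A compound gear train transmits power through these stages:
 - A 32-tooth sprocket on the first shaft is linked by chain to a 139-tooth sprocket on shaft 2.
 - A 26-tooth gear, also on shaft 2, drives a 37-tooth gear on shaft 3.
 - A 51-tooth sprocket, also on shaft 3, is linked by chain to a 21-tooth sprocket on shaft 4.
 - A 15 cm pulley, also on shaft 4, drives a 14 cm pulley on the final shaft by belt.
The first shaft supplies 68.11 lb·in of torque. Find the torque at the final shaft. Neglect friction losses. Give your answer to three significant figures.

chain 139/32 = 4.3438 → τ = 68.11·4.3438 = 295.85 lb·in
gear mesh 37/26 = 1.4231 → τ = 295.85·1.4231 = 421.02 lb·in
chain 21/51 = 0.41176 → τ = 421.02·0.41176 = 173.36 lb·in
belt 14/15 = 0.93333 → τ = 173.36·0.93333 = 161.8 lb·in

162 lb·in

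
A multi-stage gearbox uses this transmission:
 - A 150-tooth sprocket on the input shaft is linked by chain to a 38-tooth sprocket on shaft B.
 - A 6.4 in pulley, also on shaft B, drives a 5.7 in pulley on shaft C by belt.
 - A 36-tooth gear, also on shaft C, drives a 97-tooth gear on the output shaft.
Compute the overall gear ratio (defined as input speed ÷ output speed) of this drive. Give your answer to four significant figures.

0.6079

Each stage contributes driven/driver: chain 38/150 = 0.25333, belt 5.7/6.4 = 0.89062, gear mesh 97/36 = 2.6944.
Overall: 0.25333 × 0.89062 × 2.6944 = 0.60793.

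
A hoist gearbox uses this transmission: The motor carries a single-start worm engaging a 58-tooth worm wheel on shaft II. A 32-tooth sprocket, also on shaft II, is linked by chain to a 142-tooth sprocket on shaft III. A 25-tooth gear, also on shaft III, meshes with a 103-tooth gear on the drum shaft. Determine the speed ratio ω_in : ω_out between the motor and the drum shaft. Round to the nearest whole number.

1060

Each stage contributes driven/driver: worm 58/1 = 58, chain 142/32 = 4.4375, gear mesh 103/25 = 4.12.
Overall: 58 × 4.4375 × 4.12 = 1060.4.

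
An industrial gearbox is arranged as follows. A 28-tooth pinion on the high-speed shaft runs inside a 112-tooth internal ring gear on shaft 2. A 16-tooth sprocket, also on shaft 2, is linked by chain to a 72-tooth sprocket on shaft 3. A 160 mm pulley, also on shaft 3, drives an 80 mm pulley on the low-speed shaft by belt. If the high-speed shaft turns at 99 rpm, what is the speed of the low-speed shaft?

11 rpm

the high-speed shaft → shaft 2 (internal gear, 112/28): 99 ÷ 4 = 24.75 rpm
shaft 2 → shaft 3 (chain, 72/16): 24.75 ÷ 4.5 = 5.5 rpm
shaft 3 → the low-speed shaft (belt, 80/160): 5.5 ÷ 0.5 = 11 rpm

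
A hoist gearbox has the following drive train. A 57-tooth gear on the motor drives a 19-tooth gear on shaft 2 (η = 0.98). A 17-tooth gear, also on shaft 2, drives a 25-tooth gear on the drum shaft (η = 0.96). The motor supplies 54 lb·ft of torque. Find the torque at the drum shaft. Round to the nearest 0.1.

After the gear mesh (19/57): 54 × 0.33333 × 0.98 = 17.64 lb·ft
After the gear mesh (25/17): 17.64 × 1.4706 × 0.96 = 24.904 lb·ft

24.9 lb·ft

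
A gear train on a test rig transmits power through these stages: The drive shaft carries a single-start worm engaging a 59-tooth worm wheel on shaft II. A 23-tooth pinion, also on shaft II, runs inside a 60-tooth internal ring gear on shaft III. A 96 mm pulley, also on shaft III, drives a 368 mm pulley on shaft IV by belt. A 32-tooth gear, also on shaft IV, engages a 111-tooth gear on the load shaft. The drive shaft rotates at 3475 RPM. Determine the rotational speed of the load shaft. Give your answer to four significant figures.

1.698 RPM

the drive shaft → shaft II (worm, 59/1): 3475 ÷ 59 = 58.898 RPM
shaft II → shaft III (internal gear, 60/23): 58.898 ÷ 2.6087 = 22.578 RPM
shaft III → shaft IV (belt, 368/96): 22.578 ÷ 3.8333 = 5.8898 RPM
shaft IV → the load shaft (gear mesh, 111/32): 5.8898 ÷ 3.4688 = 1.698 RPM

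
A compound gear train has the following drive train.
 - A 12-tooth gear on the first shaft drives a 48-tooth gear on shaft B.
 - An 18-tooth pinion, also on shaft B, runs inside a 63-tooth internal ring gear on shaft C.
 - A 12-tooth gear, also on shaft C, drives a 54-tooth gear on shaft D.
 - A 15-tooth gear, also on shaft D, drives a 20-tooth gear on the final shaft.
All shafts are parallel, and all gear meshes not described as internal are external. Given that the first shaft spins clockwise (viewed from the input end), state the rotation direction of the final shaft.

the first shaft → shaft B: external mesh, 1 reversal → CCW.
shaft B → shaft C: internal mesh, same direction → CCW.
shaft C → shaft D: external mesh, 1 reversal → CW.
shaft D → the final shaft: external mesh, 1 reversal → CCW.
3 reversals in total — an odd number — so the final shaft turns opposite to the first shaft.

counterclockwise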